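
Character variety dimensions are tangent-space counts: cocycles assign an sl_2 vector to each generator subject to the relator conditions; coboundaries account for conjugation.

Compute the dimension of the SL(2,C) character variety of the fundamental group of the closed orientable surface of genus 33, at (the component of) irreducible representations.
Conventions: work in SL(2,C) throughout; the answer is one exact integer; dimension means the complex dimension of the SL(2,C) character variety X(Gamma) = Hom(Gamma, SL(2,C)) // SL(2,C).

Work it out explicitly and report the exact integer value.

pi_1 of the closed genus-33 surface has 66 generators bound by the single product-of-commutators relator.
Before the relator condition, cocycle space has dim 3*66 = 198.
d_2 is surjective at irreducible rho (its cokernel H^2 is dual to H^0 = 0), so dim Z^1 = 198 - 3 = 195.
Coboundaries contribute dim B^1 = 3 (injective at irreducible rho).
dim X = dim H^1 = 195 - 3 = 192.

192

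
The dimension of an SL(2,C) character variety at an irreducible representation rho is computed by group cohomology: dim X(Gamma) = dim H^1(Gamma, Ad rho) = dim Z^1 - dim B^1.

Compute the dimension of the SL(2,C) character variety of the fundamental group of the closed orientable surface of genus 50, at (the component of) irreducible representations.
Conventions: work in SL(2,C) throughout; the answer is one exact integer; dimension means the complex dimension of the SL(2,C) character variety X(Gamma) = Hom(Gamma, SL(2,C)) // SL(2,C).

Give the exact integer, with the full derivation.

294

pi_1 of the closed genus-50 surface has 100 generators bound by the single product-of-commutators relator.
Before the relator condition, cocycle space has dim 3*100 = 300.
d_2 is surjective at irreducible rho (its cokernel H^2 is dual to H^0 = 0), so dim Z^1 = 300 - 3 = 297.
As always at irreducible rho, dim B^1 = 3.
Hence dim X = 297 - 3 = 294.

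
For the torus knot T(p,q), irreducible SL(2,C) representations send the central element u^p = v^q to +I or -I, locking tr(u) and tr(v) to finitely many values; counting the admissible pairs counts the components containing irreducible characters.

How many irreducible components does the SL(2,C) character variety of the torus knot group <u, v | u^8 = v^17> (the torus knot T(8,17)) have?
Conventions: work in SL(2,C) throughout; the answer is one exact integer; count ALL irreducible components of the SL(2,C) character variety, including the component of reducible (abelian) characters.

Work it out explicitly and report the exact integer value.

In the torus knot group T(8,17), u^8 = v^17 is central, so an irreducible representation sends it to +I or -I (Schur).
So on each irreducible component the traces are pinned: tr(u) = 2*cos(pi*alpha/8) with 1 <= alpha <= 7, tr(v) = 2*cos(pi*beta/17) with 1 <= beta <= 16.
u^8 = (-1)^alpha I and v^17 = (-1)^beta I must agree, so alpha and beta have equal parity.
Enumerate parity-matched pairs: 4*8 odd-odd plus 3*8 even-even gives 56.
components with irreducible characters: 56; plus the single component of reducible (abelian) characters: total 57.

57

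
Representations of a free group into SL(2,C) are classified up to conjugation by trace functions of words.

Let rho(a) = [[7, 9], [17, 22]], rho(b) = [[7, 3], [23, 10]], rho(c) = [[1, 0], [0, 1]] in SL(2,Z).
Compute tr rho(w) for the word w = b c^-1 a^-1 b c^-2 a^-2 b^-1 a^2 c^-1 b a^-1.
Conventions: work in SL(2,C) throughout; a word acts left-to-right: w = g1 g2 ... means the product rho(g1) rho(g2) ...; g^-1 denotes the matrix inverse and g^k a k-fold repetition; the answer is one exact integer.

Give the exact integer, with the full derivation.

rho(b) = [[7, 3], [23, 10]]
... * rho(c^-1) = [[1, 0], [0, 1]]  ->  [[7, 3], [23, 10]]
... * rho(a^-1) = [[22, -9], [-17, 7]]  ->  [[103, -42], [336, -137]]
... * rho(b) = [[7, 3], [23, 10]]  ->  [[-245, -111], [-799, -362]]
... * rho(c^-1) = [[1, 0], [0, 1]]  ->  [[-245, -111], [-799, -362]]
... * rho(c^-1) = [[1, 0], [0, 1]]  ->  [[-245, -111], [-799, -362]]
... * rho(a^-1) = [[22, -9], [-17, 7]]  ->  [[-3503, 1428], [-11424, 4657]]
... * rho(a^-1) = [[22, -9], [-17, 7]]  ->  [[-101342, 41523], [-330497, 135415]]
... * rho(b^-1) = [[10, -3], [-23, 7]]  ->  [[-1968449, 594687], [-6419515, 1939396]]
... * rho(a) = [[7, 9], [17, 22]]  ->  [[-3669464, -4632927], [-11966873, -15108923]]
... * rho(a) = [[7, 9], [17, 22]]  ->  [[-104446007, -134949570], [-340619802, -440098163]]
... * rho(c^-1) = [[1, 0], [0, 1]]  ->  [[-104446007, -134949570], [-340619802, -440098163]]
... * rho(b) = [[7, 3], [23, 10]]  ->  [[-3834962159, -1662833721], [-12506596363, -5422841036]]
... * rho(a^-1) = [[22, -9], [-17, 7]]  ->  [[-56100994241, 22874823384], [-182956822374, 74599480015]]
tr = -56100994241 + 74599480015 = 18498485774

18498485774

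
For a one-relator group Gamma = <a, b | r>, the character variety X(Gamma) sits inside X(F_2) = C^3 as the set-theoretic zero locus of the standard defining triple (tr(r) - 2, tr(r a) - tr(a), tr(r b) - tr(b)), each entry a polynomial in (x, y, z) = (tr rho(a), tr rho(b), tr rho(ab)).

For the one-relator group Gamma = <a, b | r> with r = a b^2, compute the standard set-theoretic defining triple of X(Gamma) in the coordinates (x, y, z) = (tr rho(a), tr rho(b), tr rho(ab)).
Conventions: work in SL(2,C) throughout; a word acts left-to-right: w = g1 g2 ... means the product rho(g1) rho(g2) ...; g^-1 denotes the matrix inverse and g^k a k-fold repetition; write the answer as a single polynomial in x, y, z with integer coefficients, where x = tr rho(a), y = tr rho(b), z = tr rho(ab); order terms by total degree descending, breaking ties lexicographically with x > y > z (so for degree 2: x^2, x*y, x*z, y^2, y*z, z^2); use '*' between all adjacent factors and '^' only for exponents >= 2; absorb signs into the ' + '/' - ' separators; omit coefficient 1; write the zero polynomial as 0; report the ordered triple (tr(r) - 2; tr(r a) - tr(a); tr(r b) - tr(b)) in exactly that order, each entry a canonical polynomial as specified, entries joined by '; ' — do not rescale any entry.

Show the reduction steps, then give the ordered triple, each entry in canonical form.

and trace(a b^2) = trace(b) * trace(a b) - trace(a) = y*z - x
trace(a^2 b) = trace(a) * trace(b a) - trace(b)  (reduce the a square) = x*z - y
and trace(a^2) = trace(a) * trace(a) - trace(1)  (reduce the a square) = x^2 - 2
and trace(a b^2 a) = trace(b) * trace(a^2 b) - trace(a^2)  (reduce the b square) = x*y*z - x^2 - y^2 + 2
next, trace(a b^3) = trace(b) * trace(a b^2) - trace(a b)   [square of b] = y^2*z - x*y - z
assemble the triple (trace(r) - 2; trace(r a) - x; trace(r b) - y)

y*z - x - 2; x*y*z - x^2 - y^2 - x + 2; y^2*z - x*y - y - z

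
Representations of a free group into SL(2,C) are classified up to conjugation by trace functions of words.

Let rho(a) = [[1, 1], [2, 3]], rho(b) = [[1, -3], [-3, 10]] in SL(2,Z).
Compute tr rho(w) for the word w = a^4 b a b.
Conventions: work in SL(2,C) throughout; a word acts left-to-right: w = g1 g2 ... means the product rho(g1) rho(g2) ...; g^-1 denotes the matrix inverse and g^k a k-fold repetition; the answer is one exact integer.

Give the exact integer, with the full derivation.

rho(a) = [[1, 1], [2, 3]]
... * rho(a) = [[1, 1], [2, 3]]  ->  [[3, 4], [8, 11]]
... * rho(a) = [[1, 1], [2, 3]]  ->  [[11, 15], [30, 41]]
... * rho(a) = [[1, 1], [2, 3]]  ->  [[41, 56], [112, 153]]
... * rho(b) = [[1, -3], [-3, 10]]  ->  [[-127, 437], [-347, 1194]]
... * rho(a) = [[1, 1], [2, 3]]  ->  [[747, 1184], [2041, 3235]]
... * rho(b) = [[1, -3], [-3, 10]]  ->  [[-2805, 9599], [-7664, 26227]]
tr = -2805 + 26227 = 23422

23422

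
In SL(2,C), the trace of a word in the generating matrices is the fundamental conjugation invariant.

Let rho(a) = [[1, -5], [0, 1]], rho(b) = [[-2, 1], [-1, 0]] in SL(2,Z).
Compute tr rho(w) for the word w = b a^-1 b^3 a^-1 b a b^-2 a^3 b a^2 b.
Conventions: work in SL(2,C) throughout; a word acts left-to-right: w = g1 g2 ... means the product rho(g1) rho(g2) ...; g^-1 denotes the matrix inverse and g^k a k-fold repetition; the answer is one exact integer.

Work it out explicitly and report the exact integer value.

rho(b) = [[-2, 1], [-1, 0]]
... * rho(a^-1) = [[1, 5], [0, 1]]  ->  [[-2, -9], [-1, -5]]
... * rho(b) = [[-2, 1], [-1, 0]]  ->  [[13, -2], [7, -1]]
... * rho(b) = [[-2, 1], [-1, 0]]  ->  [[-24, 13], [-13, 7]]
... * rho(b) = [[-2, 1], [-1, 0]]  ->  [[35, -24], [19, -13]]
... * rho(a^-1) = [[1, 5], [0, 1]]  ->  [[35, 151], [19, 82]]
... * rho(b) = [[-2, 1], [-1, 0]]  ->  [[-221, 35], [-120, 19]]
... * rho(a) = [[1, -5], [0, 1]]  ->  [[-221, 1140], [-120, 619]]
... * rho(b^-1) = [[0, -1], [1, -2]]  ->  [[1140, -2059], [619, -1118]]
... * rho(b^-1) = [[0, -1], [1, -2]]  ->  [[-2059, 2978], [-1118, 1617]]
... * rho(a) = [[1, -5], [0, 1]]  ->  [[-2059, 13273], [-1118, 7207]]
... * rho(a) = [[1, -5], [0, 1]]  ->  [[-2059, 23568], [-1118, 12797]]
... * rho(a) = [[1, -5], [0, 1]]  ->  [[-2059, 33863], [-1118, 18387]]
... * rho(b) = [[-2, 1], [-1, 0]]  ->  [[-29745, -2059], [-16151, -1118]]
... * rho(a) = [[1, -5], [0, 1]]  ->  [[-29745, 146666], [-16151, 79637]]
... * rho(a) = [[1, -5], [0, 1]]  ->  [[-29745, 295391], [-16151, 160392]]
... * rho(b) = [[-2, 1], [-1, 0]]  ->  [[-235901, -29745], [-128090, -16151]]
tr = -235901 + -16151 = -252052

-252052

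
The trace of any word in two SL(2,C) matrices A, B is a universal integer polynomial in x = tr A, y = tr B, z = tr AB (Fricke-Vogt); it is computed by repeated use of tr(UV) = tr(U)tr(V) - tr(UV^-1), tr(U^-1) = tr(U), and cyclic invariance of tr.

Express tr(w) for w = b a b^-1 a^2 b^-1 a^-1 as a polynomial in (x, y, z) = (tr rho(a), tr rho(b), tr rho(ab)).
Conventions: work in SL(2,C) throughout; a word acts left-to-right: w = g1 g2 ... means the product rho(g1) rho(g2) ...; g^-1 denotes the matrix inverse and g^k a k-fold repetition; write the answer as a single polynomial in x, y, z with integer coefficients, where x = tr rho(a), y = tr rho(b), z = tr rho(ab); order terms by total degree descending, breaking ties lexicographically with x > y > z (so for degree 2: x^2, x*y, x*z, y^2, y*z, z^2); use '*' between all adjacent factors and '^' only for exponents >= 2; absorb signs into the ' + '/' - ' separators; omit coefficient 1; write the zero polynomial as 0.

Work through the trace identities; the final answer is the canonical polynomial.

so tr(a^2) = tr(a) * tr(a) - tr(1) = x^2 - 2
tr(a^3) = tr(a) * tr(a^2) - tr(a) = x^3 - 3*x
so tr(b a^2) = tr(a) * tr(b a) - tr(b) = x*z - y
so tr(a^3 b) = tr(a) * tr(b a^2) - tr(b a) = x^2*z - x*y - z
tr(a b^-1 a^2) = tr(a^3) * tr(b) - tr(a^3 b) = x^3*y - x^2*z - 2*x*y + z
tr(a^3 b a) = tr(a) * tr(a^2 b a) - tr(a^2 b) = x^3*z - x^2*y - 2*x*z + y
tr(b a b a) = tr(b a) * tr(b a) - tr(1)   [split at repeated b] = z^2 - 2
tr(b a b) = tr(b) * tr(a b) - tr(a) = y*z - x
tr(b a b a^2) = tr(a) * tr(b a b a) - tr(b a b) = x*z^2 - y*z - x
so tr(a^3 b a b) = tr(a) * tr(b a b a^2) - tr(b a b a) = x^2*z^2 - x*y*z - x^2 - z^2 + 2
so tr(a b a b^-1 a^2) = tr(a^3 b a) * tr(b) - tr(a^3 b a b) = x^3*y*z - x^2*y^2 - x^2*z^2 - x*y*z + x^2 + y^2 + z^2 - 2
tr(b a b a b a) = tr(a b) * tr(a b a b) - tr(a^-1 b^-1)   [split at repeated a] = z^3 - 3*z
reduce: tr(b a b a b) = tr(b) * tr(a b a b) - tr(a b a) = y*z^2 - x*z - y
reduce: tr(a^2 b a b a b) = tr(a) * tr(b a b a b a) - tr(b a b a b) = x*z^3 - y*z^2 - 2*x*z + y
tr(a b a b^-1 a^2 b) = tr(a^2 b a b a) * tr(b) - tr(a^2 b a b a b) = x^2*y*z^2 - x*y^2*z - x*z^3 - x^2*y + 2*x*z + y
reduce: tr(b a b^-1 a^2 b^-1 a) = tr(a b a b^-1 a^2) * tr(b) - tr(a b a b^-1 a^2 b) = x^3*y^2*z - x^2*y^3 - 2*x^2*y*z^2 + x*z^3 + 2*x^2*y + y^3 + y*z^2 - 2*x*z - 3*y
tr(b a b^-1 a^2 b^-1 a^-1) = tr(b a b^-1 a^2 b^-1) * tr(a) - tr(b a b^-1 a^2 b^-1 a) = -x^3*y^2*z + x^4*y + x^2*y^3 + 2*x^2*y*z^2 - x^3*z - x*z^3 - 4*x^2*y - y^3 - y*z^2 + 3*x*z + 3*y

-x^3*y^2*z + x^4*y + x^2*y^3 + 2*x^2*y*z^2 - x^3*z - x*z^3 - 4*x^2*y - y^3 - y*z^2 + 3*x*z + 3*y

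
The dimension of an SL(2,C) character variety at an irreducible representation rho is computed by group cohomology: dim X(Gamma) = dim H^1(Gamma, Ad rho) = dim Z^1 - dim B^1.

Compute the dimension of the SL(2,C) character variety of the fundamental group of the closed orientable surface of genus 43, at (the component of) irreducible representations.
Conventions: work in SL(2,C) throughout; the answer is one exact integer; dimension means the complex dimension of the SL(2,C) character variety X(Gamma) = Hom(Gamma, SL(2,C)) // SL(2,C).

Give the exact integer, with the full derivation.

252

The genus-43 surface group: 2g = 86 generators, one relator prod [a_i, b_i].
A cocycle assigns one sl_2 vector per generator subject to the relator condition d_2(z) = 0: dim of the unconstrained space is 3*2g = 258.
H^2 = coker(d_2) is dual to H^0 = 0 at irreducible rho (Poincare duality), so d_2 is onto: dim Z^1 = 255.
dim B^1 = 3 (coboundaries, injective at irreducible rho).
dim X = dim H^1 = 255 - 3 = 252.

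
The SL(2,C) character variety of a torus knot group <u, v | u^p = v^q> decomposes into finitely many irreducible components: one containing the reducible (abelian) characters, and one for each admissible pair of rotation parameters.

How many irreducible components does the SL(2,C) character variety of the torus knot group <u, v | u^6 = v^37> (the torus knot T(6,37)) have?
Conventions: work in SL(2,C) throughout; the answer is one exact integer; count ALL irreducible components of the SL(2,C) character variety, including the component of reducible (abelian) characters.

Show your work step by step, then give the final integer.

Gamma = < u, v | u^6 = v^37 > (torus knot T(6,37)); the central element u^6 = v^37 acts as +I or -I in any irreducible SL(2,C) representation.
So on each irreducible component the traces are pinned: tr(u) = 2*cos(pi*alpha/6) with 1 <= alpha <= 5, tr(v) = 2*cos(pi*beta/37) with 1 <= beta <= 36.
Consistency of u^6 = (-1)^alpha I with v^37 = (-1)^beta I forces alpha = beta (mod 2).
Enumerate parity-matched pairs: 3*18 odd-odd plus 2*18 even-even gives 90.
components with irreducible characters: 90; plus the single component of reducible (abelian) characters: total 91.

91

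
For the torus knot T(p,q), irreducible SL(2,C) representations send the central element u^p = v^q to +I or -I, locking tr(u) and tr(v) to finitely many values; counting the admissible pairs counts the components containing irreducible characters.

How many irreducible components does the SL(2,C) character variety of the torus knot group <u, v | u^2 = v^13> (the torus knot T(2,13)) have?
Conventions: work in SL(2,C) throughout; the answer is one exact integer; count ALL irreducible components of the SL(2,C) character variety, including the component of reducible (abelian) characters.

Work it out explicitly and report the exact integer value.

7

For T(2,13): irreducibility forces the central element u^2 = v^13 to one of +I, -I.
On an irreducible component, tr(u) is locked at 2*cos(pi*alpha/2) for some alpha in 1..1, and tr(v) at 2*cos(pi*beta/13) for some beta in 1..12.
u^2 = (-1)^alpha I and v^13 = (-1)^beta I must agree, so alpha and beta have equal parity.
Enumerate parity-matched pairs: 1*6 odd-odd plus 0*6 even-even gives 6.
Total: 6 irreducible-character components + 1 reducible (abelian) component = 7.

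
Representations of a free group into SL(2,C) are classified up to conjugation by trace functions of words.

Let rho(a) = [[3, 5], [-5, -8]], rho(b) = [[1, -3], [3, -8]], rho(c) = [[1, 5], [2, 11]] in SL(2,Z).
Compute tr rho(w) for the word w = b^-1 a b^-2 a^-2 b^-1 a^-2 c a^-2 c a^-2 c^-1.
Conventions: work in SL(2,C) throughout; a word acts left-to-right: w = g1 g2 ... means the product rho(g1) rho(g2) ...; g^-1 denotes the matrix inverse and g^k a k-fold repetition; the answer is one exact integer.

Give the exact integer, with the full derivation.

29701596333316

rho(b^-1) = [[-8, 3], [-3, 1]]
... * rho(a) = [[3, 5], [-5, -8]]  ->  [[-39, -64], [-14, -23]]
... * rho(b^-1) = [[-8, 3], [-3, 1]]  ->  [[504, -181], [181, -65]]
... * rho(b^-1) = [[-8, 3], [-3, 1]]  ->  [[-3489, 1331], [-1253, 478]]
... * rho(a^-1) = [[-8, -5], [5, 3]]  ->  [[34567, 21438], [12414, 7699]]
... * rho(a^-1) = [[-8, -5], [5, 3]]  ->  [[-169346, -108521], [-60817, -38973]]
... * rho(b^-1) = [[-8, 3], [-3, 1]]  ->  [[1680331, -616559], [603455, -221424]]
... * rho(a^-1) = [[-8, -5], [5, 3]]  ->  [[-16525443, -10251332], [-5934760, -3681547]]
... * rho(a^-1) = [[-8, -5], [5, 3]]  ->  [[80946884, 51873219], [29070345, 18629159]]
... * rho(c) = [[1, 5], [2, 11]]  ->  [[184693322, 975339829], [66328663, 350272474]]
... * rho(a^-1) = [[-8, -5], [5, 3]]  ->  [[3399152569, 2002552877], [1220733066, 719174107]]
... * rho(a^-1) = [[-8, -5], [5, 3]]  ->  [[-17180456167, -10988104214], [-6169993993, -3946143009]]
... * rho(c) = [[1, 5], [2, 11]]  ->  [[-39156664595, -206771427189], [-14062280011, -74257543064]]
... * rho(a^-1) = [[-8, -5], [5, 3]]  ->  [[-720603819185, -424530958592], [-258789475232, -152461229137]]
... * rho(a^-1) = [[-8, -5], [5, 3]]  ->  [[3642175760520, 2329426220149], [1308009656171, 836563688749]]
... * rho(c^-1) = [[11, -5], [-2, 1]]  ->  [[35405080925422, -15881452582451], [12714978840383, -5703484592106]]
tr = 35405080925422 + -5703484592106 = 29701596333316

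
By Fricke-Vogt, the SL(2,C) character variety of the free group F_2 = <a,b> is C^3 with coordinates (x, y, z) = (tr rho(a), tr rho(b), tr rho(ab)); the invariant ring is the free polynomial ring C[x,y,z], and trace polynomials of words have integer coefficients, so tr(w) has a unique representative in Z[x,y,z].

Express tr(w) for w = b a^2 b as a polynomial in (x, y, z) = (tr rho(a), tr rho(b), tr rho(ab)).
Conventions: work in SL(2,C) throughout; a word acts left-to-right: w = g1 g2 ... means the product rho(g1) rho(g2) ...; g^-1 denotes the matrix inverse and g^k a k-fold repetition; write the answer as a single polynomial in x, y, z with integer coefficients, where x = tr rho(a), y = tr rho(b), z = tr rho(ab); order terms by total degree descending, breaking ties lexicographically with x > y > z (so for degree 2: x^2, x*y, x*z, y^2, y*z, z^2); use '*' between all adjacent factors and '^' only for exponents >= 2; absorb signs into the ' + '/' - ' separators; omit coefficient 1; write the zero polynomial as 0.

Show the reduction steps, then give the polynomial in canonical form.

x*y*z - x^2 - y^2 + 2

tr(b^2 a) = tr(b) * tr(a b) - tr(a)   [square of b] = y*z - x
apply: tr(b^2) = tr(b) * tr(b) - tr(1)   [square of b] = y^2 - 2
tr(b a^2 b) = tr(a) * tr(b^2 a) - tr(b^2)   [square of a] = x*y*z - x^2 - y^2 + 2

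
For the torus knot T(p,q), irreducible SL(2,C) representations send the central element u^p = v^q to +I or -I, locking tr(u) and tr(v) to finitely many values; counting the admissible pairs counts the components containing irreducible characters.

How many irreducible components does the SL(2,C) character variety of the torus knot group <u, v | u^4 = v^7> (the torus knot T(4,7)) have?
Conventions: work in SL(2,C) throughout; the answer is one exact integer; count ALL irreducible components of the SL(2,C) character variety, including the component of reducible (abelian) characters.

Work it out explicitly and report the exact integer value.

10

Gamma = < u, v | u^4 = v^7 > (torus knot T(4,7)); the central element u^4 = v^7 acts as +I or -I in any irreducible SL(2,C) representation.
So on each irreducible component the traces are pinned: tr(u) = 2*cos(pi*alpha/4) with 1 <= alpha <= 3, tr(v) = 2*cos(pi*beta/7) with 1 <= beta <= 6.
Consistency of u^4 = (-1)^alpha I with v^7 = (-1)^beta I forces alpha = beta (mod 2).
Counting: 2 odd alphas x 3 odd betas + 1 even alphas x 3 even betas = 6 + 3 = 9.
Total: 9 irreducible-character components + 1 reducible (abelian) component = 10.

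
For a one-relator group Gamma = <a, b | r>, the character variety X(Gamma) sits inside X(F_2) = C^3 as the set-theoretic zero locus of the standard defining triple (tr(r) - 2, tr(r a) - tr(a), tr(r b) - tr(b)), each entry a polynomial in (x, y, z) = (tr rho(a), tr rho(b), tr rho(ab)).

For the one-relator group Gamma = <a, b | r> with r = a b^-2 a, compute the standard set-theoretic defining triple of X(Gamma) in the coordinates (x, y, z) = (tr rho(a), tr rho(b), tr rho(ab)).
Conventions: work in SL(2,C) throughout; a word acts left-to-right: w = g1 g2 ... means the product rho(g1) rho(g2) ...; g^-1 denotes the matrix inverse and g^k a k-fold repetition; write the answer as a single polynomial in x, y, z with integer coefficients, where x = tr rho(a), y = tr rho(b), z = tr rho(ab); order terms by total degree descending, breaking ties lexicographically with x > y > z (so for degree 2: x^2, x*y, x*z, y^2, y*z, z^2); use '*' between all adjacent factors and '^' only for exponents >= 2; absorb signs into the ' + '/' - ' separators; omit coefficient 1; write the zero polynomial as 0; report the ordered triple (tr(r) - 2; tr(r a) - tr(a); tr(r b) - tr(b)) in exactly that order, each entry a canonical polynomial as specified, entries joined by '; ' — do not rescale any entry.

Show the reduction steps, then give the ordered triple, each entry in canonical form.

tr(a^2) = tr(a) tr(a) - tr(1)   [square of a] = x^2 - 2
tr(a^2 b) = tr(a) tr(b a) - tr(b)   [square of a] = x*z - y
tr(a^2 b^-1) = tr(a^2) tr(b) - tr(a^2 b)   [inverse elimination on b] = x^2*y - x*z - y
tr(a b^-2 a) = tr(a^2 b^-1) tr(b) - tr(a^2)   [inverse elimination on b] = x^2*y^2 - x*y*z - x^2 - y^2 + 2
tr(a^3) = tr(a) tr(a^2) - tr(a)   [square of a] = x^3 - 3*x
tr(a^3 b) = tr(a) tr(b a^2) - tr(b a)   [square of a] = x^2*z - x*y - z
tr(a^3 b^-1) = tr(a^3) tr(b) - tr(a^3 b)   [inverse elimination on b] = x^3*y - x^2*z - 2*x*y + z
tr(a b^-2 a^2) = tr(a^3 b^-1) tr(b) - tr(a^3)   [inverse elimination on b] = x^3*y^2 - x^2*y*z - x^3 - 2*x*y^2 + y*z + 3*x
tr(a b a b) = tr(b a) tr(b a) - tr(1)   [split at a repeated b] = z^2 - 2
tr(b^-1 a b a) = tr(a b a) tr(b) - tr(a b a b)   [inverse elimination on b] = x*y*z - y^2 - z^2 + 2
tr(a b^-2 a b) = tr(b^-1 a b a) tr(b) - tr(b^-1 a b a b)   [inverse elimination on b] = x*y^2*z - y^3 - y*z^2 - x*z + 3*y
assemble the triple (tr(r) - 2; tr(r a) - x; tr(r b) - y)

x^2*y^2 - x*y*z - x^2 - y^2; x^3*y^2 - x^2*y*z - x^3 - 2*x*y^2 + y*z + 2*x; x*y^2*z - y^3 - y*z^2 - x*z + 2*y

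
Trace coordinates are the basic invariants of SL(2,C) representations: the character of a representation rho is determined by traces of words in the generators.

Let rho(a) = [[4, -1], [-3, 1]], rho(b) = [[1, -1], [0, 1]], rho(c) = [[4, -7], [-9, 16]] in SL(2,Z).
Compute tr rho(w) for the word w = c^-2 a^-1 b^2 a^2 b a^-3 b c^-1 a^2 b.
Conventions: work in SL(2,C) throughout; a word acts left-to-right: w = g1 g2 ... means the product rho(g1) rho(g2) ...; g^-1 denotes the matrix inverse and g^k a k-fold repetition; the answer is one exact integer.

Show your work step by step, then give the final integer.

-109187350

rho(c^-1) = [[16, 7], [9, 4]]
... * rho(c^-1) = [[16, 7], [9, 4]]  ->  [[319, 140], [180, 79]]
... * rho(a^-1) = [[1, 1], [3, 4]]  ->  [[739, 879], [417, 496]]
... * rho(b) = [[1, -1], [0, 1]]  ->  [[739, 140], [417, 79]]
... * rho(b) = [[1, -1], [0, 1]]  ->  [[739, -599], [417, -338]]
... * rho(a) = [[4, -1], [-3, 1]]  ->  [[4753, -1338], [2682, -755]]
... * rho(a) = [[4, -1], [-3, 1]]  ->  [[23026, -6091], [12993, -3437]]
... * rho(b) = [[1, -1], [0, 1]]  ->  [[23026, -29117], [12993, -16430]]
... * rho(a^-1) = [[1, 1], [3, 4]]  ->  [[-64325, -93442], [-36297, -52727]]
... * rho(a^-1) = [[1, 1], [3, 4]]  ->  [[-344651, -438093], [-194478, -247205]]
... * rho(a^-1) = [[1, 1], [3, 4]]  ->  [[-1658930, -2097023], [-936093, -1183298]]
... * rho(b) = [[1, -1], [0, 1]]  ->  [[-1658930, -438093], [-936093, -247205]]
... * rho(c^-1) = [[16, 7], [9, 4]]  ->  [[-30485717, -13364882], [-17202333, -7541471]]
... * rho(a) = [[4, -1], [-3, 1]]  ->  [[-81848222, 17120835], [-46184919, 9660862]]
... * rho(a) = [[4, -1], [-3, 1]]  ->  [[-378755393, 98969057], [-213722262, 55845781]]
... * rho(b) = [[1, -1], [0, 1]]  ->  [[-378755393, 477724450], [-213722262, 269568043]]
tr = -378755393 + 269568043 = -109187350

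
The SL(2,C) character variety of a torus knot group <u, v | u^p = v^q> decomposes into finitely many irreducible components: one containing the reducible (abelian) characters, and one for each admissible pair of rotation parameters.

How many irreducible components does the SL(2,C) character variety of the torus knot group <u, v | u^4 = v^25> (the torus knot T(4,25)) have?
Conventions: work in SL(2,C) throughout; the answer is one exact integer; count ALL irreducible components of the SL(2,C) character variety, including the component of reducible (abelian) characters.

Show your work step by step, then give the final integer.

For T(4,25): irreducibility forces the central element u^4 = v^25 to one of +I, -I.
On an irreducible component, tr(u) is locked at 2*cos(pi*alpha/4) for some alpha in 1..3, and tr(v) at 2*cos(pi*beta/25) for some beta in 1..24.
The two central values (-1)^alpha I and (-1)^beta I must be the same matrix, so alpha and beta share a parity.
Counting: 2 odd alphas x 12 odd betas + 1 even alphas x 12 even betas = 24 + 12 = 36.
Total: 36 irreducible-character components + 1 reducible (abelian) component = 37.

37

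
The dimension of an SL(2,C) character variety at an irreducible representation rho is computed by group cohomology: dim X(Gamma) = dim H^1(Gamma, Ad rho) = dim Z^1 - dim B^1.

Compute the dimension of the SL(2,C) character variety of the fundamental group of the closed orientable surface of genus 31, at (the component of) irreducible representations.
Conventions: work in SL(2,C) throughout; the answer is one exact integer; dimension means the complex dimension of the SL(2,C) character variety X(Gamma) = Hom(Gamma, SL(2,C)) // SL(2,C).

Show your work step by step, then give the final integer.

180

Gamma = pi_1(Sigma_31) = < a_1, b_1, ..., a_31, b_31 | prod [a_i, b_i] > has 2g = 62 generators and 1 relator.
Unconstrained cocycle data is one sl_2 vector per generator (186 dimensions), cut by the relator condition d_2(z) = 0.
H^2 = coker(d_2) is dual to H^0 = 0 at irreducible rho (Poincare duality), so d_2 is onto: dim Z^1 = 183.
Coboundaries contribute dim B^1 = 3 (injective at irreducible rho).
dim H^1 = 183 - 3 = 180 = dim X.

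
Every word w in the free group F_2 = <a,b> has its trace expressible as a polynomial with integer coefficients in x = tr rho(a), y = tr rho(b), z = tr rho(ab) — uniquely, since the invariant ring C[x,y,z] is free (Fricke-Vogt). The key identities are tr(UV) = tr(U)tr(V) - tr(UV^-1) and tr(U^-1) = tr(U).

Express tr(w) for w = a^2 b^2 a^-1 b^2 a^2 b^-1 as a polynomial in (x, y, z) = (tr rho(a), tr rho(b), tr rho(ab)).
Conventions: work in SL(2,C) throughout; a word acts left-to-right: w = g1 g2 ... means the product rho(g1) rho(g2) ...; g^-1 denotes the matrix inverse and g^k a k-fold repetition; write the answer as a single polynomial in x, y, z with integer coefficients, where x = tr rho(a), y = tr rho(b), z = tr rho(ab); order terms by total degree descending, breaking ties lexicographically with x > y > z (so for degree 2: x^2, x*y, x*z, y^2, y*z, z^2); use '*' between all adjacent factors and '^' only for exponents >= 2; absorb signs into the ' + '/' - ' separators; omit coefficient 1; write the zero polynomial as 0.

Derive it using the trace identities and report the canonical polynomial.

tr(a^2 b) = tr(a) tr(b a) - tr(b)   [square of a] = x*z - y
tr(a^2) = tr(a) tr(a) - tr(1)   [square of a] = x^2 - 2
next, tr(a b^2 a) = tr(b) tr(a^2 b) - tr(a^2)   [square of b] = x*y*z - x^2 - y^2 + 2
next, tr(a b^2) = tr(b) tr(a b) - tr(a)   [square of b] = y*z - x
tr(a^3 b^2) = tr(a) tr(a b^2 a) - tr(a b^2)   [square of a] = x^2*y*z - x^3 - x*y^2 - y*z + 3*x
and tr(a^3 b) = tr(a) tr(a b a) - tr(a b)   [square of a] = x^2*z - x*y - z
next, tr(a b^3 a^2) = tr(b) tr(a^3 b^2) - tr(a^3 b)   [square of b] = x^2*y^2*z - x^3*y - x*y^3 - x^2*z - y^2*z + 4*x*y + z
tr(b^3 a) = tr(b) tr(a b^2) - tr(a b)   [square of b] = y^2*z - x*y - z
and tr(b^2) = tr(b) tr(b) - tr(1)   [square of b] = y^2 - 2
tr(b^3) = tr(b) tr(b^2) - tr(b)   [square of b] = y^3 - 3*y
tr(a b^3 a) = tr(a) tr(b^3 a) - tr(b^3)   [square of a] = x*y^2*z - x^2*y - y^3 - x*z + 3*y
next, tr(b^2 a^4 b) = tr(a) tr(a b^3 a^2) - tr(a b^3 a)   [square of a] = x^3*y^2*z - x^4*y - x^2*y^3 - x^3*z - 2*x*y^2*z + 5*x^2*y + y^3 + 2*x*z - 3*y
tr(b^2 a^4) = tr(a) tr(a b^2 a^2) - tr(a b^2 a)   [square of a] = x^3*y*z - x^4 - x^2*y^2 - 2*x*y*z + 4*x^2 + y^2 - 2
tr(a^2 b^4 a^2) = tr(b) tr(b^2 a^4 b) - tr(b^2 a^4)   [square of b] = x^3*y^3*z - x^4*y^2 - x^2*y^4 - 2*x^3*y*z - 2*x*y^3*z + x^4 + 6*x^2*y^2 + y^4 + 4*x*y*z - 4*x^2 - 4*y^2 + 2
and tr(a b a b) = tr(b a) tr(b a) - tr(1)   [split at a repeated b] = z^2 - 2
and tr(a b a b^2) = tr(b) tr(a b a b) - tr(a b a)   [square of b] = y*z^2 - x*z - y
and tr(b a b^3 a) = tr(b) tr(a b a b^2) - tr(a b a b)   [square of b] = y^2*z^2 - x*y*z - y^2 - z^2 + 2
and tr(b a b^3) = tr(b) tr(b a b^2) - tr(b a b)   [square of b] = y^3*z - x*y^2 - 2*y*z + x
next, tr(a^2 b a b^3) = tr(a) tr(b a b^3 a) - tr(b a b^3)   [square of a] = x*y^2*z^2 - x^2*y*z - y^3*z - x*z^2 + 2*y*z + x
and tr(a^2 b a b^2) = tr(a) tr(b a b^2 a) - tr(b a b^2)   [square of a] = x*y*z^2 - x^2*z - y^2*z + z
tr(b^4 a^2 b a) = tr(b) tr(a^2 b a b^3) - tr(a^2 b a b^2)   [square of b] = x*y^3*z^2 - x^2*y^2*z - y^4*z - 2*x*y*z^2 + x^2*z + 3*y^2*z + x*y - z
next, tr(b^2 a^2 b^2) = tr(b) tr(a^2 b^3) - tr(a^2 b^2)   [square of b] = x*y^3*z - x^2*y^2 - y^4 - 2*x*y*z + x^2 + 4*y^2 - 2
next, tr(b^4 a^2 b) = tr(b) tr(b^2 a^2 b^2) - tr(b^2 a^2 b)   [square of b] = x*y^4*z - x^2*y^3 - y^5 - 3*x*y^2*z + 2*x^2*y + 5*y^3 + x*z - 5*y
tr(a^2 b^4 a^2 b) = tr(a) tr(b^4 a^2 b a) - tr(b^4 a^2 b)   [square of a] = x^2*y^3*z^2 - x^3*y^2*z - 2*x*y^4*z + x^2*y^3 - 2*x^2*y*z^2 + y^5 + x^3*z + 6*x*y^2*z - x^2*y - 5*y^3 - 2*x*z + 5*y
tr(b^2 a^2 b^-1 a^2 b^2) = tr(a^2 b^4 a^2) tr(b) - tr(a^2 b^4 a^2 b)   [inverse elimination on b] = x^3*y^4*z - x^4*y^3 - x^2*y^5 - x^2*y^3*z^2 - x^3*y^2*z + x^4*y + 5*x^2*y^3 + 2*x^2*y*z^2 - x^3*z - 2*x*y^2*z - 3*x^2*y + y^3 + 2*x*z - 3*y
next, tr(b^2 a b^2 a^2) = tr(b) tr(a b^2 a^2 b) - tr(a b^2 a^2)   [square of b] = x*y^2*z^2 - 2*x^2*y*z - y^3*z + x^3 + x*y^2 + 2*y*z - 3*x
tr(b^2 a b^2 a) = tr(b) tr(a b^2 a b) - tr(a b^2 a)   [square of b] = y^2*z^2 - 2*x*y*z + x^2 - 2
next, tr(b^2 a b^2 a^3) = tr(a) tr(b^2 a b^2 a^2) - tr(b^2 a b^2 a)   [square of a] = x^2*y^2*z^2 - 2*x^3*y*z - x*y^3*z + x^4 + x^2*y^2 - y^2*z^2 + 4*x*y*z - 4*x^2 + 2
next, tr(a^2 b^2 a b^2 a^2) = tr(a) tr(b^2 a b^2 a^3) - tr(b^2 a b^2 a^2)   [square of a] = x^3*y^2*z^2 - 2*x^4*y*z - x^2*y^3*z + x^5 + x^3*y^2 - 2*x*y^2*z^2 + 6*x^2*y*z + y^3*z - 5*x^3 - x*y^2 - 2*y*z + 5*x
and tr(b a b a b a) = tr(a b) tr(a b a b) - tr(a^-1 b^-1)   [split at a repeated a] = z^3 - 3*z
and tr(a b a^2 b a b) = tr(a) tr(b a b a b a) - tr(b a b a b)   [square of a] = x*z^3 - y*z^2 - 2*x*z + y
tr(b a^2 b a) = tr(a) tr(b a b a) - tr(b a b)   [square of a] = x*z^2 - y*z - x
tr(a b a^2 b a) = tr(a) tr(b a^2 b a) - tr(b a^2 b)   [square of a] = x^2*z^2 - 2*x*y*z + y^2 - 2
tr(b a^2 b a b^2 a) = tr(b) tr(a b a^2 b a b) - tr(a b a^2 b a)   [square of b] = x*y*z^3 - x^2*z^2 - y^2*z^2 + 2
and tr(a b^2 a^2 b a^2 b) = tr(a) tr(b a^2 b a b^2 a) - tr(b a^2 b a b^2)   [square of a] = x^2*y*z^3 - x^3*z^2 - 2*x*y^2*z^2 + x^2*y*z + y^3*z + x*z^2 - 2*y*z + x
next, tr(b^2 a^2 b a^2) = tr(a) tr(b^2 a^2 b a) - tr(b^2 a^2 b)   [square of a] = x^2*y*z^2 - x^3*z - 2*x*y^2*z + x^2*y + y^3 + 2*x*z - 3*y
next, tr(a b^2 a^2 b a^2) = tr(a) tr(b^2 a^2 b a^2) - tr(b^2 a^2 b a)   [square of a] = x^3*y*z^2 - x^4*z - 2*x^2*y^2*z + x^3*y + x*y^3 - x*y*z^2 + 3*x^2*z + y^2*z - 3*x*y - z
next, tr(a^2 b^2 a b^2 a^2 b) = tr(b) tr(a b^2 a^2 b a^2 b) - tr(a b^2 a^2 b a^2)   [square of b] = x^2*y^2*z^3 - 2*x^3*y*z^2 - 2*x*y^3*z^2 + x^4*z + 3*x^2*y^2*z + y^4*z - x^3*y - x*y^3 + 2*x*y*z^2 - 3*x^2*z - 3*y^2*z + 4*x*y + z
tr(b^2 a^2 b^-1 a^2 b^2 a) = tr(a^2 b^2 a b^2 a^2) tr(b) - tr(a^2 b^2 a b^2 a^2 b)   [inverse elimination on b] = x^3*y^3*z^2 - 2*x^4*y^2*z - x^2*y^4*z - x^2*y^2*z^3 + x^5*y + x^3*y^3 + 2*x^3*y*z^2 - x^4*z + 3*x^2*y^2*z - 4*x^3*y - 2*x*y*z^2 + 3*x^2*z + y^2*z + x*y - z
tr(a^2 b^2 a^-1 b^2 a^2 b^-1) = tr(b^2 a^2 b^-1 a^2 b^2) tr(a) - tr(b^2 a^2 b^-1 a^2 b^2 a)   [inverse elimination on a] = x^4*y^4*z - x^5*y^3 - x^3*y^5 - 2*x^3*y^3*z^2 + x^4*y^2*z + x^2*y^4*z + x^2*y^2*z^3 + 4*x^3*y^3 - 5*x^2*y^2*z + x^3*y + x*y^3 + 2*x*y*z^2 - x^2*z - y^2*z - 4*x*y + z

x^4*y^4*z - x^5*y^3 - x^3*y^5 - 2*x^3*y^3*z^2 + x^4*y^2*z + x^2*y^4*z + x^2*y^2*z^3 + 4*x^3*y^3 - 5*x^2*y^2*z + x^3*y + x*y^3 + 2*x*y*z^2 - x^2*z - y^2*z - 4*x*y + z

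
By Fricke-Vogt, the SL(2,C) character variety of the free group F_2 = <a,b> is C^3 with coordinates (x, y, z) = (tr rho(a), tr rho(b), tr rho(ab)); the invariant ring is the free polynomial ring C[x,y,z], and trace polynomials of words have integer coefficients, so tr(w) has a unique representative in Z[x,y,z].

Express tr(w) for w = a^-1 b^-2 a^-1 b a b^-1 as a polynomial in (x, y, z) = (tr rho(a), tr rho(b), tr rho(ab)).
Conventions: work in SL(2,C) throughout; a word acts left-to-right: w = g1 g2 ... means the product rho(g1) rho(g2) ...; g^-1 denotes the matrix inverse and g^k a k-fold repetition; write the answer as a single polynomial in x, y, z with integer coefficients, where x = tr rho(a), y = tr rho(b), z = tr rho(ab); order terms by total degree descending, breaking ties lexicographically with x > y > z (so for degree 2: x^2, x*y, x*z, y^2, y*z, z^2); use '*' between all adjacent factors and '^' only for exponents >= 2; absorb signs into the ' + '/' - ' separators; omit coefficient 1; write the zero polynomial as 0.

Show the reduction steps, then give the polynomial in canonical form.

-x*y^2*z^2 + 2*x^2*y*z + y^3*z + y*z^3 - x^3 - x*y^2 - x*z^2 - 3*y*z + 3*x

so tr(a b^-1) = tr(a) * tr(b) - tr(a b)   [inverse elimination on b] = x*y - z
tr(a b a) = tr(a) * tr(b a) - tr(b)   [square of a] = x*z - y
tr(a b a b) = tr(b a) * tr(b a) - tr(1)   [split at a repeated b] = z^2 - 2
tr(b^-1 a b a) = tr(a b a) * tr(b) - tr(a b a b)   [inverse elimination on b] = x*y*z - y^2 - z^2 + 2
reduce: tr(b a b^-2 a) = tr(b^-1 a b a) * tr(b) - tr(b^-1 a b a b)   [inverse elimination on b] = x*y^2*z - y^3 - y*z^2 - x*z + 3*y
reduce: tr(b^-1 a^-1 b a b^-1) = tr(b a b^-2) * tr(a) - tr(b a b^-2 a)   [inverse elimination on a] = -x*y^2*z + x^2*y + y^3 + y*z^2 - 3*y
tr(b^-1 a^-1 b a) = tr(b a b^-1) * tr(a) - tr(b a b^-1 a)   [inverse elimination on a] = -x*y*z + x^2 + y^2 + z^2 - 2
so tr(b^-2 a^-1 b a b^-1) = tr(b^-1 a^-1 b a b^-1) * tr(b) - tr(b^-1 a^-1 b a)   [inverse elimination on b] = -x*y^3*z + x^2*y^2 + y^4 + y^2*z^2 + x*y*z - x^2 - 4*y^2 - z^2 + 2
reduce: tr(a^2) = tr(a) * tr(a) - tr(1)   [square of a] = x^2 - 2
so tr(a b a^2) = tr(a) * tr(a b a) - tr(a b)   [square of a] = x^2*z - x*y - z
so tr(b a b) = tr(b) * tr(a b) - tr(a)   [square of b] = y*z - x
reduce: tr(a b a^2 b) = tr(a) * tr(b a b a) - tr(b a b)   [square of a] = x*z^2 - y*z - x
tr(b a^2 b^-1 a) = tr(a b a^2) * tr(b) - tr(a b a^2 b)   [inverse elimination on b] = x^2*y*z - x*y^2 - x*z^2 + x
tr(a^-1 b a^2 b^-1) = tr(b a^2 b^-1) * tr(a) - tr(b a^2 b^-1 a)   [inverse elimination on a] = -x^2*y*z + x^3 + x*y^2 + x*z^2 - 3*x
reduce: tr(a b^-2 a^-1 b a) = tr(a^-1 b a^2 b^-1) * tr(b) - tr(a^-1 b a^2)   [inverse elimination on b] = -x^2*y^2*z + x^3*y + x*y^3 + x*y*z^2 - 3*x*y - z
tr(a b a b a b) = tr(a b) * tr(a b a b) - tr(a^-1 b^-1)   [split at a repeated a] = z^3 - 3*z
tr(b a b a b^-1 a) = tr(a b a b a) * tr(b) - tr(a b a b a b)   [inverse elimination on b] = x*y*z^2 - y^2*z - z^3 - x*y + 3*z
reduce: tr(b^-1 a^-1 b a b a) = tr(b a b a b^-1) * tr(a) - tr(b a b a b^-1 a)   [inverse elimination on a] = -x*y*z^2 + x^2*z + y^2*z + z^3 - 3*z
so tr(a b^-2 a^-1 b a b) = tr(b^-1 a^-1 b a b a) * tr(b) - tr(b^-1 a^-1 b a b a b)   [inverse elimination on b] = -x*y^2*z^2 + x^2*y*z + y^3*z + y*z^3 - 4*y*z + x
tr(b^-2 a^-1 b a b^-1 a) = tr(a b^-2 a^-1 b a) * tr(b) - tr(a b^-2 a^-1 b a b)   [inverse elimination on b] = -x^2*y^3*z + x^3*y^2 + x*y^4 + 2*x*y^2*z^2 - x^2*y*z - y^3*z - y*z^3 - 3*x*y^2 + 3*y*z - x
reduce: tr(a^-1 b^-2 a^-1 b a b^-1) = tr(b^-2 a^-1 b a b^-1) * tr(a) - tr(b^-2 a^-1 b a b^-1 a)   [inverse elimination on a] = -x*y^2*z^2 + 2*x^2*y*z + y^3*z + y*z^3 - x^3 - x*y^2 - x*z^2 - 3*y*z + 3*x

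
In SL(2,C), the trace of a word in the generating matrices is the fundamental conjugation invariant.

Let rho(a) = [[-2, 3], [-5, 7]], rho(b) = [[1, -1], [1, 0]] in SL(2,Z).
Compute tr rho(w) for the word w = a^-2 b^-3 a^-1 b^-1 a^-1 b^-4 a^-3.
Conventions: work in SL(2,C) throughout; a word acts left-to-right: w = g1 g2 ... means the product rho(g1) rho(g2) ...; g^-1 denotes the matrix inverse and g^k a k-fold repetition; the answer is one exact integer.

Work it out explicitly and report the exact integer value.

rho(a^-1) = [[7, -3], [5, -2]]
... * rho(a^-1) = [[7, -3], [5, -2]]  ->  [[34, -15], [25, -11]]
... * rho(b^-1) = [[0, 1], [-1, 1]]  ->  [[15, 19], [11, 14]]
... * rho(b^-1) = [[0, 1], [-1, 1]]  ->  [[-19, 34], [-14, 25]]
... * rho(b^-1) = [[0, 1], [-1, 1]]  ->  [[-34, 15], [-25, 11]]
... * rho(a^-1) = [[7, -3], [5, -2]]  ->  [[-163, 72], [-120, 53]]
... * rho(b^-1) = [[0, 1], [-1, 1]]  ->  [[-72, -91], [-53, -67]]
... * rho(a^-1) = [[7, -3], [5, -2]]  ->  [[-959, 398], [-706, 293]]
... * rho(b^-1) = [[0, 1], [-1, 1]]  ->  [[-398, -561], [-293, -413]]
... * rho(b^-1) = [[0, 1], [-1, 1]]  ->  [[561, -959], [413, -706]]
... * rho(b^-1) = [[0, 1], [-1, 1]]  ->  [[959, -398], [706, -293]]
... * rho(b^-1) = [[0, 1], [-1, 1]]  ->  [[398, 561], [293, 413]]
... * rho(a^-1) = [[7, -3], [5, -2]]  ->  [[5591, -2316], [4116, -1705]]
... * rho(a^-1) = [[7, -3], [5, -2]]  ->  [[27557, -12141], [20287, -8938]]
... * rho(a^-1) = [[7, -3], [5, -2]]  ->  [[132194, -58389], [97319, -42985]]
tr = 132194 + -42985 = 89209

89209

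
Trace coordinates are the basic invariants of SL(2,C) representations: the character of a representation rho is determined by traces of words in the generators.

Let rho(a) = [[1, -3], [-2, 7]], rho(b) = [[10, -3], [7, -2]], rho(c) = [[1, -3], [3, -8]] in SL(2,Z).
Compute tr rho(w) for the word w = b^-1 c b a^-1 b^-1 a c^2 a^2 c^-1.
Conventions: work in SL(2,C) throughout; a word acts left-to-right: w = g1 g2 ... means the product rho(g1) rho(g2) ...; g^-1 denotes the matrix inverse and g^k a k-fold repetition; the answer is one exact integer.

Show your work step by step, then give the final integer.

rho(b^-1) = [[-2, 3], [-7, 10]]
... * rho(c) = [[1, -3], [3, -8]]  ->  [[7, -18], [23, -59]]
... * rho(b) = [[10, -3], [7, -2]]  ->  [[-56, 15], [-183, 49]]
... * rho(a^-1) = [[7, 3], [2, 1]]  ->  [[-362, -153], [-1183, -500]]
... * rho(b^-1) = [[-2, 3], [-7, 10]]  ->  [[1795, -2616], [5866, -8549]]
... * rho(a) = [[1, -3], [-2, 7]]  ->  [[7027, -23697], [22964, -77441]]
... * rho(c) = [[1, -3], [3, -8]]  ->  [[-64064, 168495], [-209359, 550636]]
... * rho(c) = [[1, -3], [3, -8]]  ->  [[441421, -1155768], [1442549, -3777011]]
... * rho(a) = [[1, -3], [-2, 7]]  ->  [[2752957, -9414639], [8996571, -30766724]]
... * rho(a) = [[1, -3], [-2, 7]]  ->  [[21582235, -74161344], [70530019, -242356781]]
... * rho(c^-1) = [[-8, 3], [-3, 1]]  ->  [[49826152, -9414639], [162830191, -30766724]]
tr = 49826152 + -30766724 = 19059428

19059428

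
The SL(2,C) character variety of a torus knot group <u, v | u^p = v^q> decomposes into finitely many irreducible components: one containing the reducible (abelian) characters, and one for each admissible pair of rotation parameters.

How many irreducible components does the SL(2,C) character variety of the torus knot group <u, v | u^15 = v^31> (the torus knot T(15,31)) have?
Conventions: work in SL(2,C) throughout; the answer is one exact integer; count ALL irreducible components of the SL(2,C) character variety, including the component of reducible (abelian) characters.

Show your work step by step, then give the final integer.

For T(15,31): irreducibility forces the central element u^15 = v^31 to one of +I, -I.
So on each irreducible component the traces are pinned: tr(u) = 2*cos(pi*alpha/15) with 1 <= alpha <= 14, tr(v) = 2*cos(pi*beta/31) with 1 <= beta <= 30.
u^15 = (-1)^alpha I and v^31 = (-1)^beta I must agree, so alpha and beta have equal parity.
count pairs: odd alpha (7 choices) x odd beta (15), plus even alpha (7) x even beta (15): 7*15 + 7*15 = 210.
Total: 210 irreducible-character components + 1 reducible (abelian) component = 211.

211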